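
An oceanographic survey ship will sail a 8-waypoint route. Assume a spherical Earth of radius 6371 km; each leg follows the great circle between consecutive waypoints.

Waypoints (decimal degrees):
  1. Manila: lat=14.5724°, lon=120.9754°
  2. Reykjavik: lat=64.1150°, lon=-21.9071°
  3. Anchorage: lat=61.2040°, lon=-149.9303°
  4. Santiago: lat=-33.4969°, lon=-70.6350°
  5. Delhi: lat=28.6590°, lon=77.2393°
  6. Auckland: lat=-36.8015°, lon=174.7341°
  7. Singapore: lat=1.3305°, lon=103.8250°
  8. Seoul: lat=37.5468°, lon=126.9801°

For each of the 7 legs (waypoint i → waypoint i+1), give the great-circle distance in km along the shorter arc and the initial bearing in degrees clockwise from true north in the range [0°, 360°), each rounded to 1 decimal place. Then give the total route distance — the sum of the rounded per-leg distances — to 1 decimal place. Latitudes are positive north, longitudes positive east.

Leg 1: dist=10713.4 km, bearing=344.6°
Leg 2: dist=5424.7 km, bearing=329.7°
Leg 3: dist=12692.2 km, bearing=116.1°
Leg 4: dist=16921.3 km, bearing=91.3°
Leg 5: dist=12483.7 km, bearing=120.9°
Leg 6: dist=8411.5 km, bearing=282.8°
Leg 7: dist=4672.1 km, bearing=27.8°
Total: 71318.9 km

Leg 1: φ1=0.2543364, φ2=1.1190178, Δφ=0.8646815, Δλ=-2.4937701 rad; a=sin²(Δφ/2)+cosφ1·cosφ2·sin²(Δλ/2)=0.5552793273; c=2·atan2(√a, √(1-a))=1.681581460; dist=6371·c=10713.355 ≈ 10713.4 km; running total=10713.4 km
Leg 1 bearing: y=sinΔλ·cosφ2=-0.26344660, x=cosφ1·sinφ2-sinφ1·cosφ2·cosΔλ=0.95831763; θ=atan2(y, x)=-15.3712° <0 so +360° → 344.6288° ≈ 344.6°
Leg 2: φ1=1.1190178, φ2=1.0682113, Δφ=-0.0508065, Δλ=-2.2344264 rad; a=sin²(Δφ/2)+cosφ1·cosφ2·sin²(Δλ/2)=0.1705580194; c=2·atan2(√a, √(1-a))=0.851462143; dist=6371·c=5424.665 ≈ 5424.7 km; running total=16138.1 km
Leg 2 bearing: y=sinΔλ·cosφ2=-0.37945875, x=cosφ1·sinφ2-sinφ1·cosφ2·cosΔλ=0.64952520; θ=atan2(y, x)=-30.2939° <0 so +360° → 329.7061° ≈ 329.7°
Leg 3: φ1=1.0682113, φ2=-0.5846312, Δφ=-1.6528425, Δλ=1.3839641 rad; a=sin²(Δφ/2)+cosφ1·cosφ2·sin²(Δλ/2)=0.7045160588; c=2·atan2(√a, √(1-a))=1.992189467; dist=6371·c=12692.239 ≈ 12692.2 km; running total=28830.3 km
Leg 3 bearing: y=sinΔλ·cosφ2=0.81940352, x=cosφ1·sinφ2-sinφ1·cosφ2·cosΔλ=-0.40158511; θ=atan2(y, x)=116.1092° ≈ 116.1°
Leg 4: φ1=-0.5846312, φ2=0.5001939, Δφ=1.0848251, Δλ=2.5808934 rad; a=sin²(Δφ/2)+cosφ1·cosφ2·sin²(Δλ/2)=0.9421969595; c=2·atan2(√a, √(1-a))=2.655990199; dist=6371·c=16921.314 ≈ 16921.3 km; running total=45751.6 km
Leg 4 bearing: y=sinΔλ·cosφ2=0.46663009, x=cosφ1·sinφ2-sinφ1·cosφ2·cosΔλ=-0.01018581; θ=atan2(y, x)=91.2505° ≈ 91.3°
Leg 5: φ1=0.5001939, φ2=-0.6423073, Δφ=-1.1425013, Δλ=1.7016053 rad; a=sin²(Δφ/2)+cosφ1·cosφ2·sin²(Δλ/2)=0.6894731224; c=2·atan2(√a, √(1-a))=1.959453678; dist=6371·c=12483.679 ≈ 12483.7 km; running total=58235.3 km
Leg 5 bearing: y=sinΔλ·cosφ2=0.79387494, x=cosφ1·sinφ2-sinφ1·cosφ2·cosΔλ=-0.47556527; θ=atan2(y, x)=120.9234° ≈ 120.9°
Leg 6: φ1=-0.6423073, φ2=0.0232216, Δφ=0.6655290, Δλ=-1.2375973 rad; a=sin²(Δφ/2)+cosφ1·cosφ2·sin²(Δλ/2)=0.3760459023; c=2·atan2(√a, √(1-a))=1.320275878; dist=6371·c=8411.478 ≈ 8411.5 km; running total=66646.8 km
Leg 6 bearing: y=sinΔλ·cosφ2=-0.94474609, x=cosφ1·sinφ2-sinφ1·cosφ2·cosΔλ=0.21446760; θ=atan2(y, x)=-77.2100° <0 so +360° → 282.7900° ≈ 282.8°
Leg 7: φ1=0.0232216, φ2=0.6553153, Δφ=0.6320937, Δλ=0.4041327 rad; a=sin²(Δφ/2)+cosφ1·cosφ2·sin²(Δλ/2)=0.1285299987; c=2·atan2(√a, √(1-a))=0.733344337; dist=6371·c=4672.137 ≈ 4672.1 km; running total=71318.9 km
Leg 7 bearing: y=sinΔλ·cosφ2=0.31176796, x=cosφ1·sinφ2-sinφ1·cosφ2·cosΔλ=0.59231823; θ=atan2(y, x)=27.7602° ≈ 27.8°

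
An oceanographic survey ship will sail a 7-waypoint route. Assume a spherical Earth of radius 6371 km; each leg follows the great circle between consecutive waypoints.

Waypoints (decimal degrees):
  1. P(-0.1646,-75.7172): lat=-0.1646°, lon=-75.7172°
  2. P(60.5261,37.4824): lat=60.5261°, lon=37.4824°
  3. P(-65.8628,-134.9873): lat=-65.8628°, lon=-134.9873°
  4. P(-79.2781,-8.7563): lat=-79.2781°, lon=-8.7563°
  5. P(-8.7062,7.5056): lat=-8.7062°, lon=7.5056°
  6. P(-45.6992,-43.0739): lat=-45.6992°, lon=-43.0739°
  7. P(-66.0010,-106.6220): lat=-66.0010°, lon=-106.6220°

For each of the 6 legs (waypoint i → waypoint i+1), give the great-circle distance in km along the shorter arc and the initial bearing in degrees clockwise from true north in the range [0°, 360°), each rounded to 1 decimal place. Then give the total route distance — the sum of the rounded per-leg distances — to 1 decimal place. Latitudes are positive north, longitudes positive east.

Leg 1: dist=11266.5 km, bearing=27.5°
Leg 2: dist=19312.8 km, bearing=209.2°
Leg 3: dist=3514.4 km, bearing=163.4°
Leg 4: dist=7896.9 km, bearing=17.0°
Leg 5: dist=6322.2 km, bearing=220.1°
Leg 6: dist=4304.1 km, bearing=215.6°
Total: 52616.9 km

Leg 1: φ1=-0.0028728, φ2=1.0563797, Δφ=1.0592525, Δλ=1.9757057 rad; a=sin²(Δφ/2)+cosφ1·cosφ2·sin²(Δλ/2)=0.5981635608; c=2·atan2(√a, √(1-a))=1.768407056; dist=6371·c=11266.521 ≈ 11266.5 km; running total=11266.5 km
Leg 1 bearing: y=sinΔλ·cosφ2=0.45224079, x=cosφ1·sinφ2-sinφ1·cosφ2·cosΔλ=0.87001950; θ=atan2(y, x)=27.4657° ≈ 27.5°
Leg 2: φ1=1.0563797, φ2=-1.1495227, Δφ=-2.2059024, Δλ=-3.0101641 rad; a=sin²(Δφ/2)+cosφ1·cosφ2·sin²(Δλ/2)=0.9969650535; c=2·atan2(√a, √(1-a))=3.031356148; dist=6371·c=19312.770 ≈ 19312.8 km; running total=30579.3 km
Leg 2 bearing: y=sinΔλ·cosφ2=-0.05358956, x=cosφ1·sinφ2-sinφ1·cosφ2·cosΔλ=-0.09607862; θ=atan2(y, x)=-150.8486° <0 so +360° → 209.1514° ≈ 209.2°
Leg 3: φ1=-1.1495227, φ2=-1.3836639, Δφ=-0.2341412, Δλ=2.2031466 rad; a=sin²(Δφ/2)+cosφ1·cosφ2·sin²(Δλ/2)=0.0741638278; c=2·atan2(√a, √(1-a))=0.551628217; dist=6371·c=3514.423 ≈ 3514.4 km; running total=34093.7 km
Leg 3 bearing: y=sinΔλ·cosφ2=0.15006919, x=cosφ1·sinφ2-sinφ1·cosφ2·cosΔλ=-0.50212892; θ=atan2(y, x)=163.3604° ≈ 163.4°
Leg 4: φ1=-1.3836639, φ2=-0.1519519, Δφ=1.2317120, Δλ=0.2838237 rad; a=sin²(Δφ/2)+cosφ1·cosφ2·sin²(Δλ/2)=0.3373668903; c=2·atan2(√a, √(1-a))=1.239503084; dist=6371·c=7896.874 ≈ 7896.9 km; running total=41990.6 km
Leg 4 bearing: y=sinΔλ·cosφ2=0.27680178, x=cosφ1·sinφ2-sinφ1·cosφ2·cosΔλ=0.90420278; θ=atan2(y, x)=17.0208° ≈ 17.0°
Leg 5: φ1=-0.1519519, φ2=-0.7976015, Δφ=-0.6456497, Δλ=-0.8827788 rad; a=sin²(Δφ/2)+cosφ1·cosφ2·sin²(Δλ/2)=0.2266370128; c=2·atan2(√a, √(1-a))=0.992347267; dist=6371·c=6322.244 ≈ 6322.2 km; running total=48312.8 km
Leg 5 bearing: y=sinΔλ·cosφ2=-0.53953801, x=cosφ1·sinφ2-sinφ1·cosφ2·cosΔλ=-0.64030418; θ=atan2(y, x)=-139.8816° <0 so +360° → 220.1184° ≈ 220.1°
Leg 6: φ1=-0.7976015, φ2=-1.1519348, Δφ=-0.3543333, Δλ=-1.1091236 rad; a=sin²(Δφ/2)+cosφ1·cosφ2·sin²(Δλ/2)=0.1098253506; c=2·atan2(√a, √(1-a))=0.675572133; dist=6371·c=4304.070 ≈ 4304.1 km; running total=52616.9 km
Leg 6 bearing: y=sinΔλ·cosφ2=-0.36414055, x=cosφ1·sinφ2-sinφ1·cosφ2·cosΔλ=-0.50838630; θ=atan2(y, x)=-144.3872° <0 so +360° → 215.6128° ≈ 215.6°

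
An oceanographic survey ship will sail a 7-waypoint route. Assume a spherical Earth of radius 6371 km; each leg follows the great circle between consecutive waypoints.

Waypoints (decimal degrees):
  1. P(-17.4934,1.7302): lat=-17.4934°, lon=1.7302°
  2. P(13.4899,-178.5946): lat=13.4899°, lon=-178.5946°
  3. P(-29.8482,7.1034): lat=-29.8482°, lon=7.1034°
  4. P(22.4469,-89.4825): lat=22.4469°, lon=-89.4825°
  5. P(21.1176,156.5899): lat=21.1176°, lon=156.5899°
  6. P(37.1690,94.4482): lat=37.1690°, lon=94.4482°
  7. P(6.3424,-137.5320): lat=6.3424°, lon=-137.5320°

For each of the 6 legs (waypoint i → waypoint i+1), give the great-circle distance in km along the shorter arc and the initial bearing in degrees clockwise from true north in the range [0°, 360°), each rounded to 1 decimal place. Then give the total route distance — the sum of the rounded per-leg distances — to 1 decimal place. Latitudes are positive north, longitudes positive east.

Leg 1: φ1=-0.3053174, φ2=0.2354432, Δφ=0.5407606, Δλ=-3.1472615 rad; a=sin²(Δφ/2)+cosφ1·cosφ2·sin²(Δλ/2)=0.9987724427; c=2·atan2(√a, √(1-a))=3.071505281; dist=6371·c=19568.560 ≈ 19568.6 km; running total=19568.6 km
Leg 1 bearing: y=sinΔλ·cosφ2=0.00551240, x=cosφ1·sinφ2-sinφ1·cosφ2·cosΔλ=-0.06981271; θ=atan2(y, x)=175.4853° ≈ 175.5°
Leg 2: φ1=0.2354432, φ2=-0.5209494, Δφ=-0.7563925, Δλ=3.2410415 rad; a=sin²(Δφ/2)+cosφ1·cosφ2·sin²(Δλ/2)=0.9776759560; c=2·atan2(√a, √(1-a))=2.841644847; dist=6371·c=18104.119 ≈ 18104.1 km; running total=37672.7 km
Leg 2 bearing: y=sinΔλ·cosφ2=-0.08611457, x=cosφ1·sinφ2-sinφ1·cosφ2·cosΔλ=-0.28264289; θ=atan2(y, x)=-163.0553° <0 so +360° → 196.9447° ≈ 196.9°
Leg 3: φ1=-0.5209494, φ2=0.3917723, Δφ=0.9127217, Δλ=-1.6857420 rad; a=sin²(Δφ/2)+cosφ1·cosφ2·sin²(Δλ/2)=0.6409890174; c=2·atan2(√a, √(1-a))=1.856651510; dist=6371·c=11828.727 ≈ 11828.7 km; running total=49501.4 km
Leg 3 bearing: y=sinΔλ·cosφ2=-0.91813480, x=cosφ1·sinφ2-sinφ1·cosφ2·cosΔλ=0.27841854; θ=atan2(y, x)=-73.1304° <0 so +360° → 286.8696° ≈ 286.9°
Leg 4: φ1=0.3917723, φ2=0.3685717, Δφ=-0.0232007, Δλ=4.2947736 rad; a=sin²(Δφ/2)+cosφ1·cosφ2·sin²(Δλ/2)=0.6060562993; c=2·atan2(√a, √(1-a))=1.784532571; dist=6371·c=11369.257 ≈ 11369.3 km; running total=60870.7 km
Leg 4 bearing: y=sinΔλ·cosφ2=-0.85267316, x=cosφ1·sinφ2-sinφ1·cosφ2·cosΔλ=0.47744813; θ=atan2(y, x)=-60.7537° <0 so +360° → 299.2463° ≈ 299.2°
Leg 5: φ1=0.3685717, φ2=0.6487214, Δφ=0.2801498, Δλ=-1.0845773 rad; a=sin²(Δφ/2)+cosφ1·cosφ2·sin²(Δλ/2)=0.2174872349; c=2·atan2(√a, √(1-a))=0.970332131; dist=6371·c=6181.986 ≈ 6182.0 km; running total=67052.7 km
Leg 5 bearing: y=sinΔλ·cosφ2=-0.70450595, x=cosφ1·sinφ2-sinφ1·cosφ2·cosΔλ=0.42943861; θ=atan2(y, x)=-58.6352° <0 so +360° → 301.3648° ≈ 301.4°
Leg 6: φ1=0.6487214, φ2=0.1106958, Δφ=-0.5380257, Δλ=-4.0488183 rad; a=sin²(Δφ/2)+cosφ1·cosφ2·sin²(Δλ/2)=0.7105323559; c=2·atan2(√a, √(1-a))=2.005415171; dist=6371·c=12776.500 ≈ 12776.5 km; running total=79829.2 km
Leg 6 bearing: y=sinΔλ·cosφ2=0.78297621, x=cosφ1·sinφ2-sinφ1·cosφ2·cosΔλ=0.45787854; θ=atan2(y, x)=59.6812° ≈ 59.7°

Leg 1: dist=19568.6 km, bearing=175.5°
Leg 2: dist=18104.1 km, bearing=196.9°
Leg 3: dist=11828.7 km, bearing=286.9°
Leg 4: dist=11369.3 km, bearing=299.2°
Leg 5: dist=6182.0 km, bearing=301.4°
Leg 6: dist=12776.5 km, bearing=59.7°
Total: 79829.2 km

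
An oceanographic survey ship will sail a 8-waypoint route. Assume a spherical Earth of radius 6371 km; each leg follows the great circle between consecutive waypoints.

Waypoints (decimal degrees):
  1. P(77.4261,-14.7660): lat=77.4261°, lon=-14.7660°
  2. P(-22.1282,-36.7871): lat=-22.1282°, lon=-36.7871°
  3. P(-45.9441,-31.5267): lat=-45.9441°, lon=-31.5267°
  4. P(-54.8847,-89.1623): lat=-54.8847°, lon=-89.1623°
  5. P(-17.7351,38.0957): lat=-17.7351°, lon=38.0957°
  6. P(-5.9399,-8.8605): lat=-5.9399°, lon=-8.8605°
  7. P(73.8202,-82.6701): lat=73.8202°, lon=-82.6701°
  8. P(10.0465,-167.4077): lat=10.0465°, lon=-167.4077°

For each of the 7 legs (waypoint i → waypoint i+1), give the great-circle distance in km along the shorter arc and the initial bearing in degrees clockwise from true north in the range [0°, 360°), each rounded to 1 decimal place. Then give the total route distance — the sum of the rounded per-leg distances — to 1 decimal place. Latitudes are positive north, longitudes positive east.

Leg 1: φ1=1.3513404, φ2=-0.3862099, Δφ=-1.7375503, Δλ=-0.3843407 rad; a=sin²(Δφ/2)+cosφ1·cosφ2·sin²(Δλ/2)=0.5903472274; c=2·atan2(√a, √(1-a))=1.752488810; dist=6371·c=11165.106 ≈ 11165.1 km; running total=11165.1 km
Leg 1 bearing: y=sinΔλ·cosφ2=-0.34733060, x=cosφ1·sinφ2-sinφ1·cosφ2·cosΔλ=-0.92016899; θ=atan2(y, x)=-159.3203° <0 so +360° → 200.6797° ≈ 200.7°
Leg 2: φ1=-0.3862099, φ2=-0.8018758, Δφ=-0.4156659, Δλ=0.0918113 rad; a=sin²(Δφ/2)+cosφ1·cosφ2·sin²(Δλ/2)=0.0439326427; c=2·atan2(√a, √(1-a))=0.422334065; dist=6371·c=2690.690 ≈ 2690.7 km; running total=13855.8 km
Leg 2 bearing: y=sinΔλ·cosφ2=0.06375224, x=cosφ1·sinφ2-sinφ1·cosφ2·cosΔλ=-0.40490235; θ=atan2(y, x)=171.0522° ≈ 171.1°
Leg 3: φ1=-0.8018758, φ2=-0.9579187, Δφ=-0.1560429, Δλ=-1.0059310 rad; a=sin²(Δφ/2)+cosφ1·cosφ2·sin²(Δλ/2)=0.0990116789; c=2·atan2(√a, √(1-a))=0.640199432; dist=6371·c=4078.711 ≈ 4078.7 km; running total=17934.5 km
Leg 3 bearing: y=sinΔλ·cosφ2=-0.48586885, x=cosφ1·sinφ2-sinφ1·cosφ2·cosΔλ=-0.34751248; θ=atan2(y, x)=-125.5738° <0 so +360° → 234.4262° ≈ 234.4°
Leg 4: φ1=-0.9579187, φ2=-0.3095359, Δφ=0.6483828, Δλ=2.2210711 rad; a=sin²(Δφ/2)+cosφ1·cosφ2·sin²(Δλ/2)=0.5412589575; c=2·atan2(√a, √(1-a))=1.653408177; dist=6371·c=10533.863 ≈ 10533.9 km; running total=28468.4 km
Leg 4 bearing: y=sinΔλ·cosφ2=0.75809154, x=cosφ1·sinφ2-sinφ1·cosφ2·cosΔλ=-0.64690649; θ=atan2(y, x)=130.4753° ≈ 130.5°
Leg 5: φ1=-0.3095359, φ2=-0.1036708, Δφ=0.2058651, Δλ=-0.8195403 rad; a=sin²(Δφ/2)+cosφ1·cosφ2·sin²(Δλ/2)=0.1609242155; c=2·atan2(√a, √(1-a))=0.825551759; dist=6371·c=5259.590 ≈ 5259.6 km; running total=33728.0 km
Leg 5 bearing: y=sinΔλ·cosφ2=-0.72690829, x=cosφ1·sinφ2-sinφ1·cosφ2·cosΔλ=0.10823488; θ=atan2(y, x)=-81.5310° <0 so +360° → 278.4690° ≈ 278.5°
Leg 6: φ1=-0.1036708, φ2=1.2884055, Δφ=1.3920764, Δλ=-1.2882205 rad; a=sin²(Δφ/2)+cosφ1·cosφ2·sin²(Δλ/2)=0.5110533891; c=2·atan2(√a, √(1-a))=1.592904906; dist=6371·c=10148.397 ≈ 10148.4 km; running total=43876.4 km
Leg 6 bearing: y=sinΔλ·cosφ2=-0.26760129, x=cosφ1·sinφ2-sinφ1·cosφ2·cosΔλ=0.96327610; θ=atan2(y, x)=-15.5255° <0 so +360° → 344.4745° ≈ 344.5°
Leg 7: φ1=1.2884055, φ2=0.1753445, Δφ=-1.1130610, Δλ=-1.4789501 rad; a=sin²(Δφ/2)+cosφ1·cosφ2·sin²(Δλ/2)=0.4036484081; c=2·atan2(√a, √(1-a))=1.376880105; dist=6371·c=8772.103 ≈ 8772.1 km; running total=52648.5 km
Leg 7 bearing: y=sinΔλ·cosφ2=-0.98051623, x=cosφ1·sinφ2-sinφ1·cosφ2·cosΔλ=-0.03812355; θ=atan2(y, x)=-92.2266° <0 so +360° → 267.7734° ≈ 267.8°

Leg 1: dist=11165.1 km, bearing=200.7°
Leg 2: dist=2690.7 km, bearing=171.1°
Leg 3: dist=4078.7 km, bearing=234.4°
Leg 4: dist=10533.9 km, bearing=130.5°
Leg 5: dist=5259.6 km, bearing=278.5°
Leg 6: dist=10148.4 km, bearing=344.5°
Leg 7: dist=8772.1 km, bearing=267.8°
Total: 52648.5 km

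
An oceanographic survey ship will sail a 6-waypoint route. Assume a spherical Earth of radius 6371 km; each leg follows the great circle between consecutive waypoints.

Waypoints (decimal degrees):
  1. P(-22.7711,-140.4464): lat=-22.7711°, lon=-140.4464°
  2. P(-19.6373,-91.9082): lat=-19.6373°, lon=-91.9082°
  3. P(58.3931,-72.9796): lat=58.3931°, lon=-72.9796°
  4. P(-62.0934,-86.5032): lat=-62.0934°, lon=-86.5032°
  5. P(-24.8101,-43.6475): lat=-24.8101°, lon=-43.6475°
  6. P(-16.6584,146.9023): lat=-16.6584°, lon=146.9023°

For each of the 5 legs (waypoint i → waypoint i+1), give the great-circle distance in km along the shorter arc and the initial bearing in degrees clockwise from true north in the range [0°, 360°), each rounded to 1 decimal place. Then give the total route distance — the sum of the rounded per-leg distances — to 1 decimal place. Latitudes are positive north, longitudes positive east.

Leg 1: dist=5022.0 km, bearing=95.5°
Leg 2: dist=8849.9 km, bearing=10.0°
Leg 3: dist=13447.9 km, bearing=187.3°
Leg 4: dist=5224.0 km, bearing=57.6°
Leg 5: dist=15264.3 km, bearing=195.0°
Total: 47808.1 km

Leg 1: φ1=-0.3974307, φ2=-0.3427355, Δφ=0.0546951, Δλ=0.8471514 rad; a=sin²(Δφ/2)+cosφ1·cosφ2·sin²(Δλ/2)=0.1474601140; c=2·atan2(√a, √(1-a))=0.788260694; dist=6371·c=5022.009 ≈ 5022.0 km; running total=5022.0 km
Leg 1 bearing: y=sinΔλ·cosφ2=0.70581154, x=cosφ1·sinφ2-sinφ1·cosφ2·cosΔλ=-0.06850246; θ=atan2(y, x)=95.5435° ≈ 95.5°
Leg 2: φ1=-0.3427355, φ2=1.0191519, Δφ=1.3618874, Δλ=0.3303664 rad; a=sin²(Δφ/2)+cosφ1·cosφ2·sin²(Δλ/2)=0.4096499156; c=2·atan2(√a, √(1-a))=1.389098034; dist=6371·c=8849.944 ≈ 8849.9 km; running total=13871.9 km
Leg 2 bearing: y=sinΔλ·cosφ2=0.17000887, x=cosφ1·sinφ2-sinφ1·cosφ2·cosΔλ=0.96873342; θ=atan2(y, x)=9.9538° ≈ 10.0°
Leg 3: φ1=1.0191519, φ2=-1.0837343, Δφ=-2.1028861, Δλ=-0.2360313 rad; a=sin²(Δφ/2)+cosφ1·cosφ2·sin²(Δλ/2)=0.7570681600; c=2·atan2(√a, √(1-a))=2.110796710; dist=6371·c=13447.886 ≈ 13447.9 km; running total=27319.8 km
Leg 3 bearing: y=sinΔλ·cosφ2=-0.10944726, x=cosφ1·sinφ2-sinφ1·cosφ2·cosΔλ=-0.85069686; θ=atan2(y, x)=-172.6688° <0 so +360° → 187.3312° ≈ 187.3°
Leg 4: φ1=-1.0837343, φ2=-0.4330179, Δφ=0.6507163, Δλ=0.7479731 rad; a=sin²(Δφ/2)+cosφ1·cosφ2·sin²(Δλ/2)=0.1588756376; c=2·atan2(√a, √(1-a))=0.819962363; dist=6371·c=5223.980 ≈ 5224.0 km; running total=32543.8 km
Leg 4 bearing: y=sinΔλ·cosφ2=0.61737843, x=cosφ1·sinφ2-sinφ1·cosφ2·cosΔλ=0.39163828; θ=atan2(y, x)=57.6107° ≈ 57.6°
Leg 5: φ1=-0.4330179, φ2=-0.2907439, Δφ=0.1422740, Δλ=3.3257214 rad; a=sin²(Δφ/2)+cosφ1·cosφ2·sin²(Δλ/2)=0.8673100858; c=2·atan2(√a, √(1-a))=2.395903014; dist=6371·c=15264.298 ≈ 15264.3 km; running total=47808.1 km
Leg 5 bearing: y=sinΔλ·cosφ2=-0.17540595, x=cosφ1·sinφ2-sinφ1·cosφ2·cosΔλ=-0.65541281; θ=atan2(y, x)=-165.0172° <0 so +360° → 194.9828° ≈ 195.0°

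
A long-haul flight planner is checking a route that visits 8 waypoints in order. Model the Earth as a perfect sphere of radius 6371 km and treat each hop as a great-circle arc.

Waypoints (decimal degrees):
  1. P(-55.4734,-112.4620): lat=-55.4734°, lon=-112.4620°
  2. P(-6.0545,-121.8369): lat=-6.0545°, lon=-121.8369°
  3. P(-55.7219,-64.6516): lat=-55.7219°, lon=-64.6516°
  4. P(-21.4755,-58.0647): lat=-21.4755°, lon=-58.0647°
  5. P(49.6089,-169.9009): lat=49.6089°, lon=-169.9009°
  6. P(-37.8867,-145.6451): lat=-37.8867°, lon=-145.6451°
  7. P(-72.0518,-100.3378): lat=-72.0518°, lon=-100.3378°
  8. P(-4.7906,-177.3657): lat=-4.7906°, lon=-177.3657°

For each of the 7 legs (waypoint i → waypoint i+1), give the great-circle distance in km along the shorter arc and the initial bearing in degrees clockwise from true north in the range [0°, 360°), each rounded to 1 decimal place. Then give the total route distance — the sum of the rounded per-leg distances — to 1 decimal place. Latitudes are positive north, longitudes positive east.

Leg 1: φ1=-0.9681935, φ2=-0.1056710, Δφ=0.8625225, Δλ=-0.1636229 rad; a=sin²(Δφ/2)+cosφ1·cosφ2·sin²(Δλ/2)=0.1785021493; c=2·atan2(√a, √(1-a))=0.872392951; dist=6371·c=5558.015 ≈ 5558.0 km; running total=5558.0 km
Leg 1 bearing: y=sinΔλ·cosφ2=-0.16198513, x=cosφ1·sinφ2-sinφ1·cosφ2·cosΔλ=0.74854348; θ=atan2(y, x)=-12.2106° <0 so +360° → 347.7894° ≈ 347.8°
Leg 2: φ1=-0.1056710, φ2=-0.9725306, Δφ=-0.8668597, Δλ=0.9980718 rad; a=sin²(Δφ/2)+cosφ1·cosφ2·sin²(Δλ/2)=0.3046652427; c=2·atan2(√a, √(1-a))=1.169437533; dist=6371·c=7450.487 ≈ 7450.5 km; running total=13008.5 km
Leg 2 bearing: y=sinΔλ·cosφ2=0.47333744, x=cosφ1·sinφ2-sinφ1·cosφ2·cosΔλ=-0.78951188; θ=atan2(y, x)=149.0560° ≈ 149.1°
Leg 3: φ1=-0.9725306, φ2=-0.3748182, Δφ=0.5977124, Δλ=0.1149631 rad; a=sin²(Δφ/2)+cosφ1·cosφ2·sin²(Δλ/2)=0.0884172618; c=2·atan2(√a, √(1-a))=0.603832659; dist=6371·c=3847.018 ≈ 3847.0 km; running total=16855.5 km
Leg 3 bearing: y=sinΔλ·cosφ2=0.10674619, x=cosφ1·sinφ2-sinφ1·cosφ2·cosΔλ=0.55767719; θ=atan2(y, x)=10.8360° ≈ 10.8°
Leg 4: φ1=-0.3748182, φ2=0.8658386, Δφ=1.2406568, Δλ=-1.9519099 rad; a=sin²(Δφ/2)+cosφ1·cosφ2·sin²(Δλ/2)=0.7515660583; c=2·atan2(√a, √(1-a))=2.098015551; dist=6371·c=13366.457 ≈ 13366.5 km; running total=30222.0 km
Leg 4 bearing: y=sinΔλ·cosφ2=-0.60150814, x=cosφ1·sinφ2-sinφ1·cosφ2·cosΔλ=0.62052078; θ=atan2(y, x)=-44.1086° <0 so +360° → 315.8914° ≈ 315.9°
Leg 5: φ1=0.8658386, φ2=-0.6612477, Δφ=-1.5270863, Δλ=0.4233436 rad; a=sin²(Δφ/2)+cosφ1·cosφ2·sin²(Δλ/2)=0.5007259123; c=2·atan2(√a, √(1-a))=1.572248152; dist=6371·c=10016.793 ≈ 10016.8 km; running total=40238.8 km
Leg 5 bearing: y=sinΔλ·cosφ2=0.32422311, x=cosφ1·sinφ2-sinφ1·cosφ2·cosΔλ=-0.94597953; θ=atan2(y, x)=161.0815° ≈ 161.1°
Leg 6: φ1=-0.6612477, φ2=-1.2575411, Δφ=-0.5962935, Δλ=0.7907616 rad; a=sin²(Δφ/2)+cosφ1·cosφ2·sin²(Δλ/2)=0.1223676714; c=2·atan2(√a, √(1-a))=0.714738503; dist=6371·c=4553.599 ≈ 4553.6 km; running total=44792.4 km
Leg 6 bearing: y=sinΔλ·cosφ2=0.21906547, x=cosφ1·sinφ2-sinφ1·cosφ2·cosΔλ=-0.61772617; θ=atan2(y, x)=160.4739° ≈ 160.5°
Leg 7: φ1=-1.2575411, φ2=-0.0836117, Δφ=1.1739294, Δλ=-1.3443905 rad; a=sin²(Δφ/2)+cosφ1·cosφ2·sin²(Δλ/2)=0.4258087250; c=2·atan2(√a, √(1-a))=1.421863811; dist=6371·c=9058.694 ≈ 9058.7 km; running total=53851.1 km
Leg 7 bearing: y=sinΔλ·cosφ2=-0.97107522, x=cosφ1·sinφ2-sinφ1·cosφ2·cosΔλ=0.18707096; θ=atan2(y, x)=-79.0959° <0 so +360° → 280.9041° ≈ 280.9°

Leg 1: dist=5558.0 km, bearing=347.8°
Leg 2: dist=7450.5 km, bearing=149.1°
Leg 3: dist=3847.0 km, bearing=10.8°
Leg 4: dist=13366.5 km, bearing=315.9°
Leg 5: dist=10016.8 km, bearing=161.1°
Leg 6: dist=4553.6 km, bearing=160.5°
Leg 7: dist=9058.7 km, bearing=280.9°
Total: 53851.1 km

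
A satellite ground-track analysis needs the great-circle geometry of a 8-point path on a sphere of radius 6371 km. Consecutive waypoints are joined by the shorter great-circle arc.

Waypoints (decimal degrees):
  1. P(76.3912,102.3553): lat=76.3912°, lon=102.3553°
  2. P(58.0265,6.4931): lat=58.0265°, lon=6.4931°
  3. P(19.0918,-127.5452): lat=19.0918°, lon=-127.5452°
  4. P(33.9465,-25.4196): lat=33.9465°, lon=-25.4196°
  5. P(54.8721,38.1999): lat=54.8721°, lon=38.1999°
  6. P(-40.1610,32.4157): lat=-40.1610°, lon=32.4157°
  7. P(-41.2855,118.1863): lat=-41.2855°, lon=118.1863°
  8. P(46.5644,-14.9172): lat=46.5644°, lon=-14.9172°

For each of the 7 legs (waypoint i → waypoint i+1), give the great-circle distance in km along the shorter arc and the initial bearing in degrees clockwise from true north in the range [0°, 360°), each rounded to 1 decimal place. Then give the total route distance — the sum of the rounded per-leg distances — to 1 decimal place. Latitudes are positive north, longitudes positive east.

Leg 1: φ1=1.3332780, φ2=1.0127535, Δφ=-0.3205245, Δλ=-1.6731110 rad; a=sin²(Δφ/2)+cosφ1·cosφ2·sin²(Δλ/2)=0.0941241576; c=2·atan2(√a, √(1-a))=0.623650988; dist=6371·c=3973.280 ≈ 3973.3 km; running total=3973.3 km
Leg 1 bearing: y=sinΔλ·cosφ2=-0.52675777, x=cosφ1·sinφ2-sinφ1·cosφ2·cosΔλ=0.25216156; θ=atan2(y, x)=-64.4193° <0 so +360° → 295.5807° ≈ 295.6°
Leg 2: φ1=1.0127535, φ2=0.3332148, Δφ=-0.6795387, Δλ=-2.3394097 rad; a=sin²(Δφ/2)+cosφ1·cosφ2·sin²(Δλ/2)=0.5351930680; c=2·atan2(√a, √(1-a))=1.641240711; dist=6371·c=10456.345 ≈ 10456.3 km; running total=14429.6 km
Leg 2 bearing: y=sinΔλ·cosφ2=-0.67933408, x=cosφ1·sinφ2-sinφ1·cosφ2·cosΔλ=0.73044575; θ=atan2(y, x)=-42.9236° <0 so +360° → 317.0764° ≈ 317.1°
Leg 3: φ1=0.3332148, φ2=0.5924782, Δφ=0.2592634, Δλ=1.7824280 rad; a=sin²(Δφ/2)+cosφ1·cosφ2·sin²(Δλ/2)=0.4910098674; c=2·atan2(√a, √(1-a))=1.552815093; dist=6371·c=9892.985 ≈ 9893.0 km; running total=24322.6 km
Leg 3 bearing: y=sinΔλ·cosφ2=0.81105146, x=cosφ1·sinφ2-sinφ1·cosφ2·cosΔλ=0.58469842; θ=atan2(y, x)=54.2116° ≈ 54.2°
Leg 4: φ1=0.5924782, φ2=0.9576988, Δφ=0.3652206, Δλ=1.1103697 rad; a=sin²(Δφ/2)+cosφ1·cosφ2·sin²(Δλ/2)=0.1655968082; c=2·atan2(√a, √(1-a))=0.838194240; dist=6371·c=5340.136 ≈ 5340.1 km; running total=29662.7 km
Leg 4 bearing: y=sinΔλ·cosφ2=0.51548280, x=cosφ1·sinφ2-sinφ1·cosφ2·cosΔλ=0.53570095; θ=atan2(y, x)=43.8981° ≈ 43.9°
Leg 5: φ1=0.9576988, φ2=-0.7009417, Δφ=-1.6586405, Δλ=-0.1009533 rad; a=sin²(Δφ/2)+cosφ1·cosφ2·sin²(Δλ/2)=0.5449850859; c=2·atan2(√a, √(1-a))=1.660888322; dist=6371·c=10581.520 ≈ 10581.5 km; running total=40244.2 km
Leg 5 bearing: y=sinΔλ·cosφ2=-0.07702111, x=cosφ1·sinφ2-sinφ1·cosφ2·cosΔλ=-0.99296179; θ=atan2(y, x)=-175.5646° <0 so +360° → 184.4354° ≈ 184.4°
Leg 6: φ1=-0.7009417, φ2=-0.7205679, Δφ=-0.0196262, Δλ=1.4969794 rad; a=sin²(Δφ/2)+cosφ1·cosφ2·sin²(Δλ/2)=0.2660551648; c=2·atan2(√a, √(1-a))=1.083894888; dist=6371·c=6905.494 ≈ 6905.5 km; running total=47149.7 km
Leg 6 bearing: y=sinΔλ·cosφ2=0.74938481, x=cosφ1·sinφ2-sinφ1·cosφ2·cosΔλ=-0.46851004; θ=atan2(y, x)=122.0133° ≈ 122.0°
Leg 7: φ1=-0.7205679, φ2=0.8127021, Δφ=1.5332700, Δλ=-2.3230943 rad; a=sin²(Δφ/2)+cosφ1·cosφ2·sin²(Δλ/2)=0.9160744301; c=2·atan2(√a, √(1-a))=2.553767766; dist=6371·c=16270.054 ≈ 16270.1 km; running total=63419.8 km
Leg 7 bearing: y=sinΔλ·cosφ2=-0.50198622, x=cosφ1·sinφ2-sinφ1·cosφ2·cosΔλ=0.23566526; θ=atan2(y, x)=-64.8516° <0 so +360° → 295.1484° ≈ 295.1°

Leg 1: dist=3973.3 km, bearing=295.6°
Leg 2: dist=10456.3 km, bearing=317.1°
Leg 3: dist=9893.0 km, bearing=54.2°
Leg 4: dist=5340.1 km, bearing=43.9°
Leg 5: dist=10581.5 km, bearing=184.4°
Leg 6: dist=6905.5 km, bearing=122.0°
Leg 7: dist=16270.1 km, bearing=295.1°
Total: 63419.8 km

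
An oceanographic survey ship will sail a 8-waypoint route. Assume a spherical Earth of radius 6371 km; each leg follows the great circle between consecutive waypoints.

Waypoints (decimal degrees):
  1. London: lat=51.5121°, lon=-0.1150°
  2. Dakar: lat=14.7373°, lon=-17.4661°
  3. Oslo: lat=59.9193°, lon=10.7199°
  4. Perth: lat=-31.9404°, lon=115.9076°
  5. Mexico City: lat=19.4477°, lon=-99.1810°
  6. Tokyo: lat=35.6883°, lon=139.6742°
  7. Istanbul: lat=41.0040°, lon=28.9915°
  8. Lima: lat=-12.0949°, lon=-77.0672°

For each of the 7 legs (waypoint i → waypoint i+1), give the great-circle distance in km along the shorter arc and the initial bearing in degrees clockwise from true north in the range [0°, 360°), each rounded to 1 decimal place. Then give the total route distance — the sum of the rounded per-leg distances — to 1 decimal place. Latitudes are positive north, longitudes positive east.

Leg 1: dist=4372.3 km, bearing=207.1°
Leg 2: dist=5521.5 km, bearing=18.1°
Leg 3: dist=13865.5 km, bearing=95.1°
Leg 4: dist=16255.7 km, bearing=103.1°
Leg 5: dist=11302.6 km, bearing=314.8°
Leg 6: dist=8943.3 km, bearing=314.3°
Leg 7: dist=12228.6 km, bearing=271.2°
Total: 72489.5 km

Leg 1: φ1=0.8990557, φ2=0.2572144, Δφ=-0.6418413, Δλ=-0.3028338 rad; a=sin²(Δφ/2)+cosφ1·cosφ2·sin²(Δλ/2)=0.1131967330; c=2·atan2(√a, √(1-a))=0.686283247; dist=6371·c=4372.311 ≈ 4372.3 km; running total=4372.3 km
Leg 1 bearing: y=sinΔλ·cosφ2=-0.28841533, x=cosφ1·sinφ2-sinφ1·cosφ2·cosΔλ=-0.56422471; θ=atan2(y, x)=-152.9252° <0 so +360° → 207.0748° ≈ 207.1°
Leg 2: φ1=0.2572144, φ2=1.0457891, Δφ=0.7885747, Δλ=0.4919385 rad; a=sin²(Δφ/2)+cosφ1·cosφ2·sin²(Δλ/2)=0.1763113842; c=2·atan2(√a, √(1-a))=0.866658127; dist=6371·c=5521.479 ≈ 5521.5 km; running total=9893.8 km
Leg 2 bearing: y=sinΔλ·cosφ2=0.23674361, x=cosφ1·sinφ2-sinφ1·cosφ2·cosΔλ=0.72446890; θ=atan2(y, x)=18.0965° ≈ 18.1°
Leg 3: φ1=1.0457891, φ2=-0.5574651, Δφ=-1.6032542, Δλ=1.8358717 rad; a=sin²(Δφ/2)+cosφ1·cosφ2·sin²(Δλ/2)=0.7846080958; c=2·atan2(√a, √(1-a))=2.176348547; dist=6371·c=13865.517 ≈ 13865.5 km; running total=23759.3 km
Leg 3 bearing: y=sinΔλ·cosφ2=0.81895965, x=cosφ1·sinφ2-sinφ1·cosφ2·cosΔλ=-0.07278749; θ=atan2(y, x)=95.0790° ≈ 95.1°
Leg 4: φ1=-0.5574651, φ2=0.3394264, Δφ=0.8968915, Δλ=-3.7540043 rad; a=sin²(Δφ/2)+cosφ1·cosφ2·sin²(Δλ/2)=0.9154508262; c=2·atan2(√a, √(1-a))=2.551522511; dist=6371·c=16255.7499 ≈ 16255.7 km; running total=40015.0 km
Leg 4 bearing: y=sinΔλ·cosφ2=0.54204528, x=cosφ1·sinφ2-sinφ1·cosφ2·cosΔλ=-0.12565572; θ=atan2(y, x)=103.0516° ≈ 103.1°
Leg 5: φ1=0.3394264, φ2=0.6228783, Δφ=0.2834519, Δλ=4.1688097 rad; a=sin²(Δφ/2)+cosφ1·cosφ2·sin²(Δλ/2)=0.6009369014; c=2·atan2(√a, √(1-a))=1.774067064; dist=6371·c=11302.581 ≈ 11302.6 km; running total=51317.6 km
Leg 5 bearing: y=sinΔλ·cosφ2=-0.69513417, x=cosφ1·sinφ2-sinφ1·cosφ2·cosΔλ=0.68995323; θ=atan2(y, x)=-45.2143° <0 so +360° → 314.7857° ≈ 314.8°
Leg 6: φ1=0.6228783, φ2=0.7156548, Δφ=0.0927765, Δλ=-1.9317775 rad; a=sin²(Δφ/2)+cosφ1·cosφ2·sin²(Δλ/2)=0.4168631494; c=2·atan2(√a, √(1-a))=1.403746774; dist=6371·c=8943.271 ≈ 8943.3 km; running total=60260.9 km
Leg 6 bearing: y=sinΔλ·cosφ2=-0.70602624, x=cosφ1·sinφ2-sinφ1·cosφ2·cosΔλ=0.68838943; θ=atan2(y, x)=-45.7246° <0 so +360° → 314.2754° ≈ 314.3°
Leg 7: φ1=0.7156548, φ2=-0.2110958, Δφ=-0.9267506, Δλ=-1.8510735 rad; a=sin²(Δφ/2)+cosφ1·cosφ2·sin²(Δλ/2)=0.6707993575; c=2·atan2(√a, √(1-a))=1.919413739; dist=6371·c=12228.585 ≈ 12228.6 km; running total=72489.5 km
Leg 7 bearing: y=sinΔλ·cosφ2=-0.93964689, x=cosφ1·sinφ2-sinφ1·cosφ2·cosΔλ=0.01934026; θ=atan2(y, x)=-88.8209° <0 so +360° → 271.1791° ≈ 271.2°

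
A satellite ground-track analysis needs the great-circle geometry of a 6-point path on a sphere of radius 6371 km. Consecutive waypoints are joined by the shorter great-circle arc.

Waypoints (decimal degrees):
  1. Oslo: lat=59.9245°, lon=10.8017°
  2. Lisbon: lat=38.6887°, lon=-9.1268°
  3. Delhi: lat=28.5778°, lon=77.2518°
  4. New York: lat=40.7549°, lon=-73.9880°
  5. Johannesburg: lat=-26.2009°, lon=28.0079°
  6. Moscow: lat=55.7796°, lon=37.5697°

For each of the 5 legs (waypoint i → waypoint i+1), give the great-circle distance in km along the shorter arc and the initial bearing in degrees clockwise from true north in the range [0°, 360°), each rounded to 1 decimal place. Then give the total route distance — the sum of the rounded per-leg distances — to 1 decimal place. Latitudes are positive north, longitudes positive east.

Leg 1: φ1=1.0458798, φ2=0.6752452, Δφ=-0.3706346, Δλ=-0.3478179 rad; a=sin²(Δφ/2)+cosφ1·cosφ2·sin²(Δλ/2)=0.0456629693; c=2·atan2(√a, √(1-a))=0.430699176; dist=6371·c=2743.984 ≈ 2744.0 km; running total=2744.0 km
Leg 1 bearing: y=sinΔλ·cosφ2=-0.26604956, x=cosφ1·sinφ2-sinφ1·cosφ2·cosΔλ=-0.32175935; θ=atan2(y, x)=-140.4141° <0 so +360° → 219.5859° ≈ 219.6°
Leg 2: φ1=0.6752452, φ2=0.4987767, Δφ=-0.1764685, Δλ=1.5075910 rad; a=sin²(Δφ/2)+cosφ1·cosφ2·sin²(Δλ/2)=0.3288460184; c=2·atan2(√a, √(1-a))=1.221424168; dist=6371·c=7781.693 ≈ 7781.7 km; running total=10525.7 km
Leg 2 bearing: y=sinΔλ·cosφ2=0.87641486, x=cosφ1·sinφ2-sinφ1·cosφ2·cosΔλ=0.33870672; θ=atan2(y, x)=68.8701° ≈ 68.9°
Leg 3: φ1=0.4987767, φ2=0.7113072, Δφ=0.2125305, Δλ=-2.6396325 rad; a=sin²(Δφ/2)+cosφ1·cosφ2·sin²(Δλ/2)=0.6354400181; c=2·atan2(√a, √(1-a))=1.845103457; dist=6371·c=11755.154 ≈ 11755.2 km; running total=22280.9 km
Leg 3 bearing: y=sinΔλ·cosφ2=-0.36447162, x=cosφ1·sinφ2-sinφ1·cosφ2·cosΔλ=0.89094581; θ=atan2(y, x)=-22.2487° <0 so +360° → 337.7513° ≈ 337.8°
Leg 4: φ1=0.7113072, φ2=-0.4572920, Δφ=-1.1685992, Δλ=1.7801643 rad; a=sin²(Δφ/2)+cosφ1·cosφ2·sin²(Δλ/2)=0.7147500522; c=2·atan2(√a, √(1-a))=2.014735478; dist=6371·c=12835.880 ≈ 12835.9 km; running total=35116.8 km
Leg 4 bearing: y=sinΔλ·cosφ2=0.87765768, x=cosφ1·sinφ2-sinφ1·cosφ2·cosΔλ=-0.21271260; θ=atan2(y, x)=103.6237° ≈ 103.6°
Leg 5: φ1=-0.4572920, φ2=0.9735377, Δφ=1.4308296, Δλ=0.1668849 rad; a=sin²(Δφ/2)+cosφ1·cosφ2·sin²(Δλ/2)=0.4337501031; c=2·atan2(√a, √(1-a))=1.437905739; dist=6371·c=9160.897 ≈ 9160.9 km; running total=44277.7 km
Leg 5 bearing: y=sinΔλ·cosφ2=0.09341733, x=cosφ1·sinφ2-sinφ1·cosφ2·cosΔλ=0.98677100; θ=atan2(y, x)=5.4081° ≈ 5.4°

Leg 1: dist=2744.0 km, bearing=219.6°
Leg 2: dist=7781.7 km, bearing=68.9°
Leg 3: dist=11755.2 km, bearing=337.8°
Leg 4: dist=12835.9 km, bearing=103.6°
Leg 5: dist=9160.9 km, bearing=5.4°
Total: 44277.7 km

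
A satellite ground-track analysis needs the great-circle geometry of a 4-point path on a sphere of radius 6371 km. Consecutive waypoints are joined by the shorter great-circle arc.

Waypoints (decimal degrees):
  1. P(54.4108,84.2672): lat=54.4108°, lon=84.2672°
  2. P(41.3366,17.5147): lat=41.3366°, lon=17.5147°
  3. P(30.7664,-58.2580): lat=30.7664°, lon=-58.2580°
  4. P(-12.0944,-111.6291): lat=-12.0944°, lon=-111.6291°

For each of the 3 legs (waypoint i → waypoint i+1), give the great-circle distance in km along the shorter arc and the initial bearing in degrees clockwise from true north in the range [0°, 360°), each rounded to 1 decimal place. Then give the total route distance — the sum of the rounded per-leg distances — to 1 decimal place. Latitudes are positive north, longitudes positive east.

Leg 1: φ1=0.9496476, φ2=0.7214598, Δφ=-0.2281878, Δλ=-1.1650509 rad; a=sin²(Δφ/2)+cosφ1·cosφ2·sin²(Δλ/2)=0.1452084294; c=2·atan2(√a, √(1-a))=0.781889900; dist=6371·c=4981.421 ≈ 4981.4 km; running total=4981.4 km
Leg 1 bearing: y=sinΔλ·cosφ2=-0.68988031, x=cosφ1·sinφ2-sinφ1·cosφ2·cosΔλ=0.14337687; θ=atan2(y, x)=-78.2594° <0 so +360° → 281.7406° ≈ 281.7°
Leg 2: φ1=0.7214598, φ2=0.5369750, Δφ=-0.1844848, Δλ=-1.3224831 rad; a=sin²(Δφ/2)+cosφ1·cosφ2·sin²(Δλ/2)=0.2517876363; c=2·atan2(√a, √(1-a))=1.051321024; dist=6371·c=6697.966 ≈ 6698.0 km; running total=11679.4 km
Leg 2 bearing: y=sinΔλ·cosφ2=-0.83290511, x=cosφ1·sinφ2-sinφ1·cosφ2·cosΔλ=0.24460492; θ=atan2(y, x)=-73.6337° <0 so +360° → 286.3663° ≈ 286.4°
Leg 3: φ1=0.5369750, φ2=-0.2110871, Δφ=-0.7480621, Δλ=-0.9315014 rad; a=sin²(Δφ/2)+cosφ1·cosφ2·sin²(Δλ/2)=0.3029491276; c=2·atan2(√a, √(1-a))=1.165706037; dist=6371·c=7426.713 ≈ 7426.7 km; running total=19106.1 km
Leg 3 bearing: y=sinΔλ·cosφ2=-0.78470375, x=cosφ1·sinφ2-sinφ1·cosφ2·cosΔλ=-0.47845986; θ=atan2(y, x)=-121.3720° <0 so +360° → 238.6280° ≈ 238.6°

Leg 1: dist=4981.4 km, bearing=281.7°
Leg 2: dist=6698.0 km, bearing=286.4°
Leg 3: dist=7426.7 km, bearing=238.6°
Total: 19106.1 km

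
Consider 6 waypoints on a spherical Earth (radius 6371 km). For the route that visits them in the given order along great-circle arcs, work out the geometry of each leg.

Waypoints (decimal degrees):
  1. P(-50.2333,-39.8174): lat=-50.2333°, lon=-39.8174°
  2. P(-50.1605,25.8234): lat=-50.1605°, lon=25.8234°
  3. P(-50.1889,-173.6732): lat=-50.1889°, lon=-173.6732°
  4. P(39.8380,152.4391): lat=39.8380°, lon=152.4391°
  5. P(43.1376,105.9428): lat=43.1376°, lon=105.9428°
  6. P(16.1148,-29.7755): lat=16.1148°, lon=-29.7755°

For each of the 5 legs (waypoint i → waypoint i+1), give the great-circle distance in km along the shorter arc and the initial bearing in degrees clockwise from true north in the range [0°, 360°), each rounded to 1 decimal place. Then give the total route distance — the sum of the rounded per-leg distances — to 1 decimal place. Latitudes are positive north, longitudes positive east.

Leg 1: φ1=-0.8767365, φ2=-0.8754659, Δφ=0.0012706, Δλ=1.1456481 rad; a=sin²(Δφ/2)+cosφ1·cosφ2·sin²(Δλ/2)=0.1203862178; c=2·atan2(√a, √(1-a))=0.708670890; dist=6371·c=4514.942 ≈ 4514.9 km; running total=4514.9 km
Leg 1 bearing: y=sinΔλ·cosφ2=0.58360797, x=cosφ1·sinφ2-sinφ1·cosφ2·cosΔλ=-0.28805424; θ=atan2(y, x)=116.2698° ≈ 116.3°
Leg 2: φ1=-0.8754659, φ2=-0.8759616, Δφ=-0.0004957, Δλ=-3.4818725 rad; a=sin²(Δφ/2)+cosφ1·cosφ2·sin²(Δλ/2)=0.3984153336; c=2·atan2(√a, √(1-a))=1.366202645; dist=6371·c=8704.077 ≈ 8704.1 km; running total=13219.0 km
Leg 2 bearing: y=sinΔλ·cosφ2=0.21368687, x=cosφ1·sinφ2-sinφ1·cosφ2·cosΔλ=-0.95554181; θ=atan2(y, x)=167.3944° ≈ 167.4°
Leg 3: φ1=-0.8759616, φ2=0.6953043, Δφ=1.5712658, Δλ=5.6917334 rad; a=sin²(Δφ/2)+cosφ1·cosφ2·sin²(Δλ/2)=0.5419906926; c=2·atan2(√a, √(1-a))=1.654876745; dist=6371·c=10543.220 ≈ 10543.2 km; running total=23762.2 km
Leg 3 bearing: y=sinΔλ·cosφ2=-0.42813267, x=cosφ1·sinφ2-sinφ1·cosφ2·cosΔλ=0.89980528; θ=atan2(y, x)=-25.4454° <0 so +360° → 334.5546° ≈ 334.6°
Leg 4: φ1=0.6953043, φ2=0.7528932, Δφ=0.0575889, Δλ=-0.8115135 rad; a=sin²(Δφ/2)+cosφ1·cosφ2·sin²(Δλ/2)=0.0881259009; c=2·atan2(√a, √(1-a))=0.602805617; dist=6371·c=3840.475 ≈ 3840.5 km; running total=27602.7 km
Leg 4 bearing: y=sinΔλ·cosφ2=-0.52928320, x=cosφ1·sinφ2-sinφ1·cosφ2·cosΔλ=0.20321960; θ=atan2(y, x)=-68.9956° <0 so +360° → 291.0044° ≈ 291.0°
Leg 5: φ1=0.7528932, φ2=0.2812563, Δφ=-0.4716368, Δλ=-2.3687312 rad; a=sin²(Δφ/2)+cosφ1·cosφ2·sin²(Δλ/2)=0.6560511337; c=2·atan2(√a, √(1-a))=1.888201357; dist=6371·c=12029.731 ≈ 12029.7 km; running total=39632.4 km
Leg 5 bearing: y=sinΔλ·cosφ2=-0.67075315, x=cosφ1·sinφ2-sinφ1·cosφ2·cosΔλ=0.67281675; θ=atan2(y, x)=-44.9120° <0 so +360° → 315.0880° ≈ 315.1°

Leg 1: dist=4514.9 km, bearing=116.3°
Leg 2: dist=8704.1 km, bearing=167.4°
Leg 3: dist=10543.2 km, bearing=334.6°
Leg 4: dist=3840.5 km, bearing=291.0°
Leg 5: dist=12029.7 km, bearing=315.1°
Total: 39632.4 km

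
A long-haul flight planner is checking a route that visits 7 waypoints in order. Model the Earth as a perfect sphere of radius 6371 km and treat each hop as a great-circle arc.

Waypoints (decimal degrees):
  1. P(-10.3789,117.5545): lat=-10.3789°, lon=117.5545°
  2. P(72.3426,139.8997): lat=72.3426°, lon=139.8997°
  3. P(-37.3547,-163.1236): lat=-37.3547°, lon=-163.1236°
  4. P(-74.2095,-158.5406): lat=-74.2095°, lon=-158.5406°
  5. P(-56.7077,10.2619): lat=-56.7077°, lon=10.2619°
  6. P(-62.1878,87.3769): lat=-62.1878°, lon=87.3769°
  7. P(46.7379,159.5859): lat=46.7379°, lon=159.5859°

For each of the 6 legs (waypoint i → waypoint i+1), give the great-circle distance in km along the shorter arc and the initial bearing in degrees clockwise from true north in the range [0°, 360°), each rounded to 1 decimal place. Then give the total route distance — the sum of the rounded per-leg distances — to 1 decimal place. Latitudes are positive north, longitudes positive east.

Leg 1: φ1=-0.1811460, φ2=1.2626166, Δφ=1.4437625, Δλ=0.3899973 rad; a=sin²(Δφ/2)+cosφ1·cosφ2·sin²(Δλ/2)=0.4478557775; c=2·atan2(√a, √(1-a))=1.466317909; dist=6371·c=9341.911 ≈ 9341.9 km; running total=9341.9 km
Leg 1 bearing: y=sinΔλ·cosφ2=0.11531977, x=cosφ1·sinφ2-sinφ1·cosφ2·cosΔλ=0.98783869; θ=atan2(y, x)=6.6585° ≈ 6.7°
Leg 2: φ1=1.2626166, φ2=-0.6519625, Δφ=-1.9145791, Δλ=-5.2887543 rad; a=sin²(Δφ/2)+cosφ1·cosφ2·sin²(Δλ/2)=0.7233806344; c=2·atan2(√a, √(1-a))=2.033938283; dist=6371·c=12958.221 ≈ 12958.2 km; running total=22300.1 km
Leg 2 bearing: y=sinΔλ·cosφ2=0.66647858, x=cosφ1·sinφ2-sinφ1·cosφ2·cosΔλ=-0.59683387; θ=atan2(y, x)=131.8446° ≈ 131.8°
Leg 3: φ1=-0.6519625, φ2=-1.2952001, Δφ=-0.6432376, Δλ=0.0799884 rad; a=sin²(Δφ/2)+cosφ1·cosφ2·sin²(Δλ/2)=0.1002667700; c=2·atan2(√a, √(1-a))=0.644389816; dist=6371·c=4105.408 ≈ 4105.4 km; running total=26405.5 km
Leg 3 bearing: y=sinΔλ·cosφ2=0.02174331, x=cosφ1·sinφ2-sinφ1·cosφ2·cosΔλ=-0.60031709; θ=atan2(y, x)=177.9257° ≈ 177.9°
Leg 4: φ1=-1.2952001, φ2=-0.9897361, Δφ=0.3054640, Δλ=2.9461594 rad; a=sin²(Δφ/2)+cosφ1·cosφ2·sin²(Δλ/2)=0.1710944251; c=2·atan2(√a, √(1-a))=0.852887401; dist=6371·c=5433.746 ≈ 5433.7 km; running total=31839.2 km
Leg 4 bearing: y=sinΔλ·cosφ2=0.10659378, x=cosφ1·sinφ2-sinφ1·cosφ2·cosΔλ=-0.74560194; θ=atan2(y, x)=171.8639° ≈ 171.9°
Leg 5: φ1=-0.9897361, φ2=-1.0853819, Δφ=-0.0956458, Δλ=1.3459107 rad; a=sin²(Δφ/2)+cosφ1·cosφ2·sin²(Δλ/2)=0.1017838572; c=2·atan2(√a, √(1-a))=0.649423948; dist=6371·c=4137.480 ≈ 4137.5 km; running total=35976.7 km
Leg 5 bearing: y=sinΔλ·cosφ2=0.45482644, x=cosφ1·sinφ2-sinφ1·cosφ2·cosΔλ=-0.39853296; θ=atan2(y, x)=131.2258° ≈ 131.2°
Leg 6: φ1=-1.0853819, φ2=0.8157302, Δφ=1.9011121, Δλ=1.2602848 rad; a=sin²(Δφ/2)+cosφ1·cosφ2·sin²(Δλ/2)=0.7732005716; c=2·atan2(√a, √(1-a))=2.148857490; dist=6371·c=13690.371 ≈ 13690.4 km; running total=49667.1 km
Leg 6 bearing: y=sinΔλ·cosφ2=0.65256221, x=cosφ1·sinφ2-sinφ1·cosφ2·cosΔλ=0.52498415; θ=atan2(y, x)=51.1834° ≈ 51.2°

Leg 1: dist=9341.9 km, bearing=6.7°
Leg 2: dist=12958.2 km, bearing=131.8°
Leg 3: dist=4105.4 km, bearing=177.9°
Leg 4: dist=5433.7 km, bearing=171.9°
Leg 5: dist=4137.5 km, bearing=131.2°
Leg 6: dist=13690.4 km, bearing=51.2°
Total: 49667.1 km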